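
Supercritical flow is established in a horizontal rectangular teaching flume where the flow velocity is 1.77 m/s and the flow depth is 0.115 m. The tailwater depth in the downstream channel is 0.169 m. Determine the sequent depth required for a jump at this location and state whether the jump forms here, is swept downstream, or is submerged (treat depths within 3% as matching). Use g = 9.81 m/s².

y₂ = 0.220 m; the jump is swept downstream

Fr₁ = V₁/√(g·y₁) = 1.77/√(9.81×0.115) = 1.67.
Sequent-depth ratio: y₂/y₁ = ½[√(1 + 8Fr₁²) − 1] = ½[√23.22 − 1] = 1.91.
y₂ = 1.91 × 0.115 = 0.220 m.
Tailwater y_tw = 0.169 m: y_tw < y₂, so the jump is swept downstream.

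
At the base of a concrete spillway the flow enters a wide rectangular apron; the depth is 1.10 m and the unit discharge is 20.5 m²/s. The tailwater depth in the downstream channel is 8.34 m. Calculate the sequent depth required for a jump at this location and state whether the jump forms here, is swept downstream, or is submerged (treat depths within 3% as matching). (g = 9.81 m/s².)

y₂ = 8.29 m; the jump forms here

V₁ = q/y₁ = 20.5/1.10 = 18.6 m/s. Fr₁ = V₁/√(g·y₁) = 18.6/√(9.81×1.10) = 5.67.
Sequent-depth ratio: y₂/y₁ = ½[√(1 + 8Fr₁²) − 1] = ½[√258.5 − 1] = 7.54.
y₂ = 7.54 × 1.10 = 8.29 m.
Tailwater y_tw = 8.34 m: y_tw ≈ y₂, so the jump forms here.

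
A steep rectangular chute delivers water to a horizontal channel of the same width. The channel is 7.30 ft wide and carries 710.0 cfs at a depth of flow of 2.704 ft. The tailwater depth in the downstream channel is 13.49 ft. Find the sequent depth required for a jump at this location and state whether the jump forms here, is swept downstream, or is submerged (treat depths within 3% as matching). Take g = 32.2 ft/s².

q = Q/b = 710.0/7.30 = 97.26 ft²/s; V₁ = q/y₁ = 35.97 ft/s. Fr₁ = V₁/√(g·y₁) = 3.855.
By Bélanger, y₂/y₁ = ½[√(1 + 8Fr₁²) − 1] = ½[√119.87 − 1] = 4.974.
y₂ = 4.974 × 2.704 = 13.45 ft.
Tailwater y_tw = 13.49 ft: y_tw ≈ y₂, so the jump forms here.

y₂ = 13.45 ft; the jump forms here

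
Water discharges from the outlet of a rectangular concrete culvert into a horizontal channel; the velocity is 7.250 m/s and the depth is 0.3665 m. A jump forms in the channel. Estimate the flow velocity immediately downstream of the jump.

Fr₁ = V₁/√(g·y₁) = 7.250/√(9.81×0.3665) = 3.824.
From the momentum equation for a rectangular channel, y₂/y₁ = ½[√(1 + 8Fr₁²) − 1] = ½[√117.96 − 1] = 4.930.
y₂ = 4.930 × 0.3665 = 1.807 m.
q = V₁·y₁ = 7.250 × 0.3665 = 2.657 m²/s.
V₂ = q/y₂ = 2.657/1.807 = 1.470 m/s.

V₂ = 1.470 m/s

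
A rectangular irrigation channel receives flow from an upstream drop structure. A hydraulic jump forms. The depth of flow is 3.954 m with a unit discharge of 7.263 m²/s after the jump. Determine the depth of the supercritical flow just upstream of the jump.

y₁ = 0.5976 m

V₂ = q/y₂ = 7.263/3.954 = 1.837 m/s; Fr₂ = V₂/√(g·y₂) = 0.2949.
From the momentum equation (using Fr₂), y₁/y₂ = ½[√(1 + 8Fr₂²) − 1] = ½[√1.6959 − 1] = 0.1511.
y₁ = 0.1511 × 3.954 = 0.5976 m.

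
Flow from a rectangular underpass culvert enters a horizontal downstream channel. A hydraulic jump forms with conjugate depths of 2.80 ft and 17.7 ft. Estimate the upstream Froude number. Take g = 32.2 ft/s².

For a rectangular channel the momentum equation gives q² = ½·g·y₁·y₂·(y₁ + y₂) = ½×32.2×2.80×17.7×20.5 = 16357.
q = √16357 = 128 ft²/s.
V₁ = q/y₁ = 45.7 ft/s; Fr₁ = V₁/√(g·y₁) = 4.81.

Fr₁ = 4.81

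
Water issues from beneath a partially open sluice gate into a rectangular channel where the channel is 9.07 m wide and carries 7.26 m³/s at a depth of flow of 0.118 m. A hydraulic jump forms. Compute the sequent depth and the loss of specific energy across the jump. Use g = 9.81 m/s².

q = Q/b = 7.26/9.07 = 0.800 m²/s; V₁ = q/y₁ = 6.78 m/s. Fr₁ = V₁/√(g·y₁) = 6.30.
Conjugate-depth relation: y₂/y₁ = ½[√(1 + 8Fr₁²) − 1] = ½[√319.0 − 1] = 8.43.
y₂ = 8.43 × 0.118 = 0.995 m.
V₂ = q/y₂ = 0.800/0.995 = 0.805 m/s. E₁ = y₁ + V₁²/2g = 2.46 m; E₂ = y₂ + V₂²/2g = 1.03 m. ΔE = E₁ − E₂ = 1.44 m.

y₂ = 0.995 m; ΔE = 1.44 m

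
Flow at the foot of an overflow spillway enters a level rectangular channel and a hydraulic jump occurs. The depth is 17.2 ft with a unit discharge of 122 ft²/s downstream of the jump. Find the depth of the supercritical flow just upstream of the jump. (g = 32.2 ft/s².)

V₂ = q/y₂ = 122/17.2 = 7.09 ft/s; Fr₂ = V₂/√(g·y₂) = 0.301.
From the momentum equation (using Fr₂), y₁/y₂ = ½[√(1 + 8Fr₂²) − 1] = ½[√1.727 − 1] = 0.157.
y₁ = 0.157 × 17.2 = 2.70 ft.

y₁ = 2.70 ft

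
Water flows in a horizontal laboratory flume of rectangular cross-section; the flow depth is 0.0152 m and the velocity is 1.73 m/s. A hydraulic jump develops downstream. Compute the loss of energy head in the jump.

ΔE = 0.0743 m

Fr₁ = V₁/√(g·y₁) = 1.73/√(9.81×0.0152) = 4.48.
Conjugate-depth relation: y₂/y₁ = ½[√(1 + 8Fr₁²) − 1] = ½[√161.6 − 1] = 5.86.
y₂ = 5.86 × 0.0152 = 0.0890 m.
Head loss: ΔE = (y₂ − y₁)³/(4y₁y₂) = (0.0890 − 0.0152)³/(4×0.0152×0.0890) = 0.000402/0.00541 = 0.0743 m.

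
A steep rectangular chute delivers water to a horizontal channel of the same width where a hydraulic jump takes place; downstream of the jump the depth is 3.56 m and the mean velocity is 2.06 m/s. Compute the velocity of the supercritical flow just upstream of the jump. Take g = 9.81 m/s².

V₁ = 10.2 m/s

Fr₂ = V₂/√(g·y₂) = 2.06/√(9.81×3.56) = 0.349.
Since the conjugate-depth ratio holds either way, y₁/y₂ = ½[√(1 + 8Fr₂²) − 1] = ½[√1.972 − 1] = 0.202.
y₁ = 0.202 × 3.56 = 0.720 m.
V₁ = q/y₁ = 7.33/0.720 = 10.2 m/s.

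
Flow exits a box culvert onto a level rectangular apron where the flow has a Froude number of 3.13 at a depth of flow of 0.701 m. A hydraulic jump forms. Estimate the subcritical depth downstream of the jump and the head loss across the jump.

y₂ = 2.77 m; ΔE = 1.14 m

Fr₁ = 3.13 (given).
From the momentum equation for a rectangular channel, y₂/y₁ = ½[√(1 + 8Fr₁²) − 1] = ½[√79.38 − 1] = 3.95.
y₂ = 3.95 × 0.701 = 2.77 m.
V₁ = Fr₁·√(g·y₁) = 3.13×√(9.81×0.701) = 8.21 m/s; q = V₁·y₁ = 5.75 m²/s. V₂ = q/y₂ = 5.75/2.77 = 2.08 m/s. E₁ = y₁ + V₁²/2g = 4.13 m; E₂ = y₂ + V₂²/2g = 2.99 m. ΔE = E₁ − E₂ = 1.14 m.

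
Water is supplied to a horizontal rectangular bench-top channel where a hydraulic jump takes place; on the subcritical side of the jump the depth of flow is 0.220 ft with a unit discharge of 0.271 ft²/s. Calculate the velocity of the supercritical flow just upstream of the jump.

V₂ = q/y₂ = 0.271/0.220 = 1.23 ft/s; Fr₂ = V₂/√(g·y₂) = 0.463.
From the momentum equation (using Fr₂), y₁/y₂ = ½[√(1 + 8Fr₂²) − 1] = ½[√2.714 − 1] = 0.324.
y₁ = 0.324 × 0.220 = 0.0712 ft.
V₁ = q/y₁ = 0.271/0.0712 = 3.81 ft/s.

V₁ = 3.81 ft/s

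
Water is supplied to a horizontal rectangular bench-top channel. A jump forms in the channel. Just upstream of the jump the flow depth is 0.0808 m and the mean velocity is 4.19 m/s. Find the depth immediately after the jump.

y₂ = 0.499 m

Fr₁ = V₁/√(g·y₁) = 4.19/√(9.81×0.0808) = 4.71.
Bélanger equation: y₂/y₁ = ½[√(1 + 8Fr₁²) − 1] = ½[√178.2 − 1] = 6.17.
y₂ = 6.17 × 0.0808 = 0.499 m.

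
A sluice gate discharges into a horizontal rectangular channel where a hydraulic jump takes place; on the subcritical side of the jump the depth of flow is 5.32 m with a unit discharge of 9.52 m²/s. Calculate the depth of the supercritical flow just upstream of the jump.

y₁ = 0.588 m

V₂ = q/y₂ = 9.52/5.32 = 1.79 m/s; Fr₂ = V₂/√(g·y₂) = 0.248.
Applying the sequent-depth relation in reverse, y₁/y₂ = ½[√(1 + 8Fr₂²) − 1] = ½[√1.491 − 1] = 0.111.
y₁ = 0.111 × 5.32 = 0.588 m.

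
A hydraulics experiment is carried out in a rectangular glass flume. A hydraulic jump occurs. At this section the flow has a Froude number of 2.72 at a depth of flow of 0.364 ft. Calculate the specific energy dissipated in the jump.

ΔE = 0.363 ft

Fr₁ = 2.72 (given).
From the momentum equation for a rectangular channel, y₂/y₁ = ½[√(1 + 8Fr₁²) − 1] = ½[√60.19 − 1] = 3.38.
y₂ = 3.38 × 0.364 = 1.23 ft.
Head loss: ΔE = (y₂ − y₁)³/(4y₁y₂) = (1.23 − 0.364)³/(4×0.364×1.23) = 0.649/1.79 = 0.363 ft.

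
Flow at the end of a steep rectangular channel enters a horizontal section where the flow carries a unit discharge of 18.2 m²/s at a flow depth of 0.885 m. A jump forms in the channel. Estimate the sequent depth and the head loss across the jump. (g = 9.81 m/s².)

V₁ = q/y₁ = 18.2/0.885 = 20.6 m/s. Fr₁ = V₁/√(g·y₁) = 20.6/√(9.81×0.885) = 6.98.
Conjugate-depth relation: y₂/y₁ = ½[√(1 + 8Fr₁²) − 1] = ½[√390.7 − 1] = 9.38.
y₂ = 9.38 × 0.885 = 8.30 m.
V₂ = q/y₂ = 18.2/8.30 = 2.19 m/s. E₁ = y₁ + V₁²/2g = 22.4 m; E₂ = y₂ + V₂²/2g = 8.55 m. ΔE = E₁ − E₂ = 13.9 m.

y₂ = 8.30 m; ΔE = 13.9 m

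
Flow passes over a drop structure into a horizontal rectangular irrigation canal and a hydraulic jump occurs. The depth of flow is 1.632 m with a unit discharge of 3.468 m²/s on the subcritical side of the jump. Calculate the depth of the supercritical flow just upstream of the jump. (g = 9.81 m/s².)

V₂ = q/y₂ = 3.468/1.632 = 2.125 m/s; Fr₂ = V₂/√(g·y₂) = 0.5311.
Applying the sequent-depth relation in reverse, y₁/y₂ = ½[√(1 + 8Fr₂²) − 1] = ½[√3.2564 − 1] = 0.4023.
y₁ = 0.4023 × 1.632 = 0.6565 m.

y₁ = 0.6565 m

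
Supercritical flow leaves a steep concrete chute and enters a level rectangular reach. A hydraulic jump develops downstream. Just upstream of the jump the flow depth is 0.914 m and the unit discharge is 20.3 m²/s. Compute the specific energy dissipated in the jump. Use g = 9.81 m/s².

ΔE = 16.7 m

V₁ = q/y₁ = 20.3/0.914 = 22.2 m/s. Fr₁ = V₁/√(g·y₁) = 22.2/√(9.81×0.914) = 7.42.
Conjugate-depth relation: y₂/y₁ = ½[√(1 + 8Fr₁²) − 1] = ½[√441.1 − 1] = 10.0.
y₂ = 10.0 × 0.914 = 9.14 m.
Head loss: ΔE = (y₂ − y₁)³/(4y₁y₂) = (9.14 − 0.914)³/(4×0.914×9.14) = 557/33.4 = 16.7 m.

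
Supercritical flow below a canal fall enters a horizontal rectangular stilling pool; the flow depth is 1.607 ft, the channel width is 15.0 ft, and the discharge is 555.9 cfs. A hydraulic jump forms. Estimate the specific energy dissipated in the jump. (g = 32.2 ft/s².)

ΔE = 2.838 ft

q = Q/b = 555.9/15.0 = 37.06 ft²/s; V₁ = q/y₁ = 23.06 ft/s. Fr₁ = V₁/√(g·y₁) = 3.206.
Sequent-depth ratio: y₂/y₁ = ½[√(1 + 8Fr₁²) − 1] = ½[√83.224 − 1] = 4.061.
y₂ = 4.061 × 1.607 = 6.527 ft.
V₂ = q/y₂ = 37.06/6.527 = 5.678 ft/s. E₁ = y₁ + V₁²/2g = 9.865 ft; E₂ = y₂ + V₂²/2g = 7.027 ft. ΔE = E₁ − E₂ = 2.838 ft.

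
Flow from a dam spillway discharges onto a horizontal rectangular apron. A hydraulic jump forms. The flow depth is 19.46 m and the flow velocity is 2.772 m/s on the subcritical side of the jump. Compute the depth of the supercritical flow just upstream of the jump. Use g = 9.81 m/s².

Fr₂ = V₂/√(g·y₂) = 2.772/√(9.81×19.46) = 0.2006.
The Bélanger relation is symmetric: y₁/y₂ = ½[√(1 + 8Fr₂²) − 1] = ½[√1.3220 − 1] = 0.07489.
y₁ = 0.07489 × 19.46 = 1.457 m.

y₁ = 1.457 m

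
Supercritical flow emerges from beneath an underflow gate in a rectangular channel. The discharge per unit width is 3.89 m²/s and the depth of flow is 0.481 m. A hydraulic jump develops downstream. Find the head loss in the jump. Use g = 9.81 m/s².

ΔE = 1.37 m

V₁ = q/y₁ = 3.89/0.481 = 8.09 m/s. Fr₁ = V₁/√(g·y₁) = 8.09/√(9.81×0.481) = 3.72.
By Bélanger, y₂/y₁ = ½[√(1 + 8Fr₁²) − 1] = ½[√111.9 − 1] = 4.79.
y₂ = 4.79 × 0.481 = 2.30 m.
Head loss: ΔE = (y₂ − y₁)³/(4y₁y₂) = (2.30 − 0.481)³/(4×0.481×2.30) = 6.05/4.43 = 1.37 m.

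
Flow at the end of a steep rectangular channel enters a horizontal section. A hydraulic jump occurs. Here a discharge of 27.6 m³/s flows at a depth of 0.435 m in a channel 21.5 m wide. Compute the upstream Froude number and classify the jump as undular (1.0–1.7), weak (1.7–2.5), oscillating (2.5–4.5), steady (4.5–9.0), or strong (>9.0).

q = Q/b = 27.6/21.5 = 1.28 m²/s; V₁ = q/y₁ = 2.95 m/s. Fr₁ = V₁/√(g·y₁) = 1.43.
Fr₁ = 1.43 lies in the undular range.

Fr₁ = 1.43; undular jump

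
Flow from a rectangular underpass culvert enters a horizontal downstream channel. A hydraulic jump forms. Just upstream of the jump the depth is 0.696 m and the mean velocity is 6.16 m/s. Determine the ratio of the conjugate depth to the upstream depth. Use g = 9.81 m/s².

y₂/y₁ = 2.87

Fr₁ = V₁/√(g·y₁) = 6.16/√(9.81×0.696) = 2.36.
By Bélanger, y₂/y₁ = ½[√(1 + 8Fr₁²) − 1] = ½[√45.46 − 1] = 2.87.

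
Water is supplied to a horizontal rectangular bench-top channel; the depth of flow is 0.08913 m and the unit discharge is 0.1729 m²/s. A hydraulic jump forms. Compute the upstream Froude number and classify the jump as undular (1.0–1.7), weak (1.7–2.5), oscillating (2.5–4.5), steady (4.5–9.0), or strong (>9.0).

Fr₁ = 2.075; weak jump

V₁ = q/y₁ = 0.1729/0.08913 = 1.940 m/s. Fr₁ = V₁/√(g·y₁) = 1.940/√(9.81×0.08913) = 2.075.
Fr₁ = 2.075 lies in the weak range.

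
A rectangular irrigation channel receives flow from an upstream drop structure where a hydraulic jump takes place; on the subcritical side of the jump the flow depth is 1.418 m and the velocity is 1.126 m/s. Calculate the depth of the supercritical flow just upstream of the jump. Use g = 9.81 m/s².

Fr₂ = V₂/√(g·y₂) = 1.126/√(9.81×1.418) = 0.3019.
From the momentum equation (using Fr₂), y₁/y₂ = ½[√(1 + 8Fr₂²) − 1] = ½[√1.7292 − 1] = 0.1575.
y₁ = 0.1575 × 1.418 = 0.2233 m.

y₁ = 0.2233 m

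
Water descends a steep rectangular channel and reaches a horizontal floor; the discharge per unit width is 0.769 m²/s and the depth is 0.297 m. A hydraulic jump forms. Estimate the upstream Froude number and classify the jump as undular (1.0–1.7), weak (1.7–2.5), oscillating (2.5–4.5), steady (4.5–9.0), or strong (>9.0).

Fr₁ = 1.52; undular jump

V₁ = q/y₁ = 0.769/0.297 = 2.59 m/s. Fr₁ = V₁/√(g·y₁) = 2.59/√(9.81×0.297) = 1.52.
Fr₁ = 1.52 lies in the undular range.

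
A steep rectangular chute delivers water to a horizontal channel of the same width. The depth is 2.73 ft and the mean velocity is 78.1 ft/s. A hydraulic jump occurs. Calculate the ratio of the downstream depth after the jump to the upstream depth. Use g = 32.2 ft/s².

Fr₁ = V₁/√(g·y₁) = 78.1/√(32.2×2.73) = 8.33.
Conjugate-depth relation: y₂/y₁ = ½[√(1 + 8Fr₁²) − 1] = ½[√556.1 − 1] = 11.3.

y₂/y₁ = 11.3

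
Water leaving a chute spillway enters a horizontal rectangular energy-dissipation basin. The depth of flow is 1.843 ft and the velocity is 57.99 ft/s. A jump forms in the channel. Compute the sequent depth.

y₂ = 18.72 ft

Fr₁ = V₁/√(g·y₁) = 57.99/√(32.2×1.843) = 7.528.
Bélanger equation: y₂/y₁ = ½[√(1 + 8Fr₁²) − 1] = ½[√454.33 − 1] = 10.16.
y₂ = 10.16 × 1.843 = 18.72 ft.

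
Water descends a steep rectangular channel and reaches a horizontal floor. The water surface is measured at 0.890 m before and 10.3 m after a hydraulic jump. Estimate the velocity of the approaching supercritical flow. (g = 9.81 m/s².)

V₁ = 25.2 m/s

For a rectangular channel the momentum equation gives q² = ½·g·y₁·y₂·(y₁ + y₂) = ½×9.81×0.890×10.3×11.2 = 503.
q = √503 = 22.4 m²/s.
V₁ = q/y₁ = 22.4/0.890 = 25.2 m/s.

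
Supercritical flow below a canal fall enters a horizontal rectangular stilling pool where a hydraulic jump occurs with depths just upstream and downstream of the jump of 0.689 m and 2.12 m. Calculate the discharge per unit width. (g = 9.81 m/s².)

For a rectangular channel the momentum equation gives q² = ½·g·y₁·y₂·(y₁ + y₂) = ½×9.81×0.689×2.12×2.81 = 20.1.
q = √20.1 = 4.49 m²/s.

q = 4.49 m²/s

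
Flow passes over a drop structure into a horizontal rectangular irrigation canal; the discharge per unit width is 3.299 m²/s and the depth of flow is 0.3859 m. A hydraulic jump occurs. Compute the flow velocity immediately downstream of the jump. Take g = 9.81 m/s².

V₂ = 1.491 m/s

V₁ = q/y₁ = 3.299/0.3859 = 8.549 m/s. Fr₁ = V₁/√(g·y₁) = 8.549/√(9.81×0.3859) = 4.394.
Conjugate-depth relation: y₂/y₁ = ½[√(1 + 8Fr₁²) − 1] = ½[√155.44 − 1] = 5.734.
y₂ = 5.734 × 0.3859 = 2.213 m.
V₂ = q/y₂ = 3.299/2.213 = 1.491 m/s.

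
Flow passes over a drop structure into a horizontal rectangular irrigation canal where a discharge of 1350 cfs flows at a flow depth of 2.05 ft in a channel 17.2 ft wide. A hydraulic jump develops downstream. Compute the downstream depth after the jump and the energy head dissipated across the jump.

y₂ = 12.7 ft; ΔE = 11.5 ft

q = Q/b = 1350/17.2 = 78.5 ft²/s; V₁ = q/y₁ = 38.3 ft/s. Fr₁ = V₁/√(g·y₁) = 4.71.
By Bélanger, y₂/y₁ = ½[√(1 + 8Fr₁²) − 1] = ½[√178.7 − 1] = 6.18.
y₂ = 6.18 × 2.05 = 12.7 ft.
Head loss: ΔE = (y₂ − y₁)³/(4y₁y₂) = (12.7 − 2.05)³/(4×2.05×12.7) = 1200/104 = 11.5 ft.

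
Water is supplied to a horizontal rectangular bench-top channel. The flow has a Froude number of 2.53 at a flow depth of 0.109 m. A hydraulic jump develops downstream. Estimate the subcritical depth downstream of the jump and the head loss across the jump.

y₂ = 0.339 m; ΔE = 0.0826 m

Fr₁ = 2.53 (given).
Conjugate-depth relation: y₂/y₁ = ½[√(1 + 8Fr₁²) − 1] = ½[√52.21 − 1] = 3.11.
y₂ = 3.11 × 0.109 = 0.339 m.
Head loss: ΔE = (y₂ − y₁)³/(4y₁y₂) = (0.339 − 0.109)³/(4×0.109×0.339) = 0.0122/0.148 = 0.0826 m.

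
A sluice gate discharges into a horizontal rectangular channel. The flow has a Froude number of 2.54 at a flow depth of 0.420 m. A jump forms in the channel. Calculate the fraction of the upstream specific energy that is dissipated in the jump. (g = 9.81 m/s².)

ΔE/E₁ = 0.182 (18.2%)

Fr₁ = 2.54 (given).
Sequent-depth ratio: y₂/y₁ = ½[√(1 + 8Fr₁²) − 1] = ½[√52.61 − 1] = 3.13.
y₂ = 3.13 × 0.420 = 1.31 m.
E₁ = y₁(1 + Fr₁²/2) = 0.420×(1 + 2.54²/2) = 1.77 m. ΔE = (y₂ − y₁)³/(4y₁y₂) = 0.323 m. ΔE/E₁ = 0.323/1.77 = 0.182.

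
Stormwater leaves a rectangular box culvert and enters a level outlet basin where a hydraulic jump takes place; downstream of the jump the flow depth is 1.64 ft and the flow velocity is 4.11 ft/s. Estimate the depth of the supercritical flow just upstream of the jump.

Fr₂ = V₂/√(g·y₂) = 4.11/√(32.2×1.64) = 0.566.
From the momentum equation (using Fr₂), y₁/y₂ = ½[√(1 + 8Fr₂²) − 1] = ½[√3.559 − 1] = 0.443.
y₁ = 0.443 × 1.64 = 0.727 ft.

y₁ = 0.727 ft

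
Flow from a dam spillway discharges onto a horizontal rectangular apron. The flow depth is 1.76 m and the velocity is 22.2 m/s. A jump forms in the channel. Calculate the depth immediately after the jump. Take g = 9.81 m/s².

y₂ = 12.4 m

Fr₁ = V₁/√(g·y₁) = 22.2/√(9.81×1.76) = 5.34.
By Bélanger, y₂/y₁ = ½[√(1 + 8Fr₁²) − 1] = ½[√229.4 − 1] = 7.07.
y₂ = 7.07 × 1.76 = 12.4 m.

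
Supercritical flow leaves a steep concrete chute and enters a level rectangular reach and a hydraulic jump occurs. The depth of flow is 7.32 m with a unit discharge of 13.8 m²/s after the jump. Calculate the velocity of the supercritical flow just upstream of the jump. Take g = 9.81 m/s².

V₂ = q/y₂ = 13.8/7.32 = 1.89 m/s; Fr₂ = V₂/√(g·y₂) = 0.222.
The Bélanger relation is symmetric: y₁/y₂ = ½[√(1 + 8Fr₂²) − 1] = ½[√1.396 − 1] = 0.0908.
y₁ = 0.0908 × 7.32 = 0.664 m.
V₁ = q/y₁ = 13.8/0.664 = 20.8 m/s.

V₁ = 20.8 m/s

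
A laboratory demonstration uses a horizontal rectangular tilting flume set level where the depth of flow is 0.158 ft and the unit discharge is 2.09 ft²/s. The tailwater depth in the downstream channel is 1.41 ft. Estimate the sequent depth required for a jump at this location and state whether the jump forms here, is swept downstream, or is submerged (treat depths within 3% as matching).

V₁ = q/y₁ = 2.09/0.158 = 13.2 ft/s. Fr₁ = V₁/√(g·y₁) = 13.2/√(32.2×0.158) = 5.86.
Sequent-depth ratio: y₂/y₁ = ½[√(1 + 8Fr₁²) − 1] = ½[√276.1 − 1] = 7.81.
y₂ = 7.81 × 0.158 = 1.23 ft.
Tailwater y_tw = 1.41 ft: y_tw > y₂, so the jump is submerged.

y₂ = 1.23 ft; the jump is submerged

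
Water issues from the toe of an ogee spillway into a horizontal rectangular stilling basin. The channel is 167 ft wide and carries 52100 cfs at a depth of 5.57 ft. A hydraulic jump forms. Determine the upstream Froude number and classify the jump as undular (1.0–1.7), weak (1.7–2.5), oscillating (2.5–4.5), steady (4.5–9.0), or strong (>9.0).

q = Q/b = 52100/167 = 312 ft²/s; V₁ = q/y₁ = 56.0 ft/s. Fr₁ = V₁/√(g·y₁) = 4.18.
Fr₁ = 4.18 lies in the oscillating range.

Fr₁ = 4.18; oscillating jump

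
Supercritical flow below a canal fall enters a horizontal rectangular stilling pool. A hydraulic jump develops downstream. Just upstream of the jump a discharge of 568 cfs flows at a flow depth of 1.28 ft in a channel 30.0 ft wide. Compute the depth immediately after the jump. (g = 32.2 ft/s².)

y₂ = 3.58 ft

q = Q/b = 568/30.0 = 18.9 ft²/s; V₁ = q/y₁ = 14.8 ft/s. Fr₁ = V₁/√(g·y₁) = 2.30.
By Bélanger, y₂/y₁ = ½[√(1 + 8Fr₁²) − 1] = ½[√43.47 − 1] = 2.80.
y₂ = 2.80 × 1.28 = 3.58 ft.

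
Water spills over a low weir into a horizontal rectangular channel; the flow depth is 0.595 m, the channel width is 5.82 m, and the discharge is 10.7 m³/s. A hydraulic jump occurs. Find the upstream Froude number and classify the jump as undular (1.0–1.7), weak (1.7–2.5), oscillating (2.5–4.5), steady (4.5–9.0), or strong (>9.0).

q = Q/b = 10.7/5.82 = 1.84 m²/s; V₁ = q/y₁ = 3.09 m/s. Fr₁ = V₁/√(g·y₁) = 1.28.
Fr₁ = 1.28 lies in the undular range.

Fr₁ = 1.28; undular jump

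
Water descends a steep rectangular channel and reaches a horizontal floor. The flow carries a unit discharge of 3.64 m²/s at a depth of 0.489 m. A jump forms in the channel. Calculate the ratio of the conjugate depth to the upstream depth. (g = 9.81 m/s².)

V₁ = q/y₁ = 3.64/0.489 = 7.44 m/s. Fr₁ = V₁/√(g·y₁) = 7.44/√(9.81×0.489) = 3.40.
From the momentum equation for a rectangular channel, y₂/y₁ = ½[√(1 + 8Fr₁²) − 1] = ½[√93.41 − 1] = 4.33.

y₂/y₁ = 4.33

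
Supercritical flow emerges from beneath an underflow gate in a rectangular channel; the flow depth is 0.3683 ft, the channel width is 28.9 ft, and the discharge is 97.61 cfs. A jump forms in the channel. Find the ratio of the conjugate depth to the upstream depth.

y₂/y₁ = 3.299

q = Q/b = 97.61/28.9 = 3.378 ft²/s; V₁ = q/y₁ = 9.171 ft/s. Fr₁ = V₁/√(g·y₁) = 2.663.
By Bélanger, y₂/y₁ = ½[√(1 + 8Fr₁²) − 1] = ½[√57.731 − 1] = 3.299.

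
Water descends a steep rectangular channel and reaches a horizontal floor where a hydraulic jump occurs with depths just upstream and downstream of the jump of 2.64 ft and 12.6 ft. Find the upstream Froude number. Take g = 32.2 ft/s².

Fr₁ = 3.71

For a rectangular channel the momentum equation gives q² = ½·g·y₁·y₂·(y₁ + y₂) = ½×32.2×2.64×12.6×15.2 = 8162.
q = √8162 = 90.3 ft²/s.
V₁ = q/y₁ = 34.2 ft/s; Fr₁ = V₁/√(g·y₁) = 3.71.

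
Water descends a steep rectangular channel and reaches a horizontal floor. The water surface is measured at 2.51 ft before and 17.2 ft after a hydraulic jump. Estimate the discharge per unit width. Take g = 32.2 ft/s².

For a rectangular channel the momentum equation gives q² = ½·g·y₁·y₂·(y₁ + y₂) = ½×32.2×2.51×17.2×19.7 = 13700.
q = √13700 = 117 ft²/s.

q = 117 ft²/s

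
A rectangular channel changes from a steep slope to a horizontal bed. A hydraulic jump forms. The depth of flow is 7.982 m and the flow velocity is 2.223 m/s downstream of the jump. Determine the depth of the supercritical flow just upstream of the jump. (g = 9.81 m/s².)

y₁ = 0.9049 m

Fr₂ = V₂/√(g·y₂) = 2.223/√(9.81×7.982) = 0.2512.
Applying the sequent-depth relation in reverse, y₁/y₂ = ½[√(1 + 8Fr₂²) − 1] = ½[√1.5049 − 1] = 0.1134.
y₁ = 0.1134 × 7.982 = 0.9049 m.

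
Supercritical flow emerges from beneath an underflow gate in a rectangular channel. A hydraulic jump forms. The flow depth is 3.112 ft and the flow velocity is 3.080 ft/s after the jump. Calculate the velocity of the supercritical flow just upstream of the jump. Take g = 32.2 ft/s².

V₁ = 18.92 ft/s

Fr₂ = V₂/√(g·y₂) = 3.080/√(32.2×3.112) = 0.3077.
Since the conjugate-depth ratio holds either way, y₁/y₂ = ½[√(1 + 8Fr₂²) − 1] = ½[√1.7573 − 1] = 0.1628.
y₁ = 0.1628 × 3.112 = 0.5067 ft.
V₁ = q/y₁ = 9.585/0.5067 = 18.92 ft/s.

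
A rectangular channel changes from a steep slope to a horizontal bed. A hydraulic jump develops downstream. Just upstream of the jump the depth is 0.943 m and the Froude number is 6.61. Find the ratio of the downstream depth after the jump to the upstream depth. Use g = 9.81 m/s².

Fr₁ = 6.61 (given).
Sequent-depth ratio: y₂/y₁ = ½[√(1 + 8Fr₁²) − 1] = ½[√350.5 − 1] = 8.86.

y₂/y₁ = 8.86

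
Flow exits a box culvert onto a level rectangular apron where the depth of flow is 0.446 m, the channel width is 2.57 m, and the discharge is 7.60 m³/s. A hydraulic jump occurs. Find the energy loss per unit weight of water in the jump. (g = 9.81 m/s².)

q = Q/b = 7.60/2.57 = 2.96 m²/s; V₁ = q/y₁ = 6.63 m/s. Fr₁ = V₁/√(g·y₁) = 3.17.
Bélanger equation: y₂/y₁ = ½[√(1 + 8Fr₁²) − 1] = ½[√81.39 − 1] = 4.01.
y₂ = 4.01 × 0.446 = 1.79 m.
Head loss: ΔE = (y₂ − y₁)³/(4y₁y₂) = (1.79 − 0.446)³/(4×0.446×1.79) = 2.42/3.19 = 0.759 m.

ΔE = 0.759 m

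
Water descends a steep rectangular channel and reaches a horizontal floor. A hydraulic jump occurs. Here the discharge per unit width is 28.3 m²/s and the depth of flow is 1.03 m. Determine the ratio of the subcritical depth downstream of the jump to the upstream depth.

V₁ = q/y₁ = 28.3/1.03 = 27.5 m/s. Fr₁ = V₁/√(g·y₁) = 27.5/√(9.81×1.03) = 8.64.
Conjugate-depth relation: y₂/y₁ = ½[√(1 + 8Fr₁²) − 1] = ½[√598.7 − 1] = 11.7.

y₂/y₁ = 11.7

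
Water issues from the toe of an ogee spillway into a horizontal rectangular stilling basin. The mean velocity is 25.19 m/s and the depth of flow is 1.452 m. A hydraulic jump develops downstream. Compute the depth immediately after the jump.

y₂ = 13.00 m

Fr₁ = V₁/√(g·y₁) = 25.19/√(9.81×1.452) = 6.674.
Conjugate-depth relation: y₂/y₁ = ½[√(1 + 8Fr₁²) − 1] = ½[√357.38 − 1] = 8.952.
y₂ = 8.952 × 1.452 = 13.00 m.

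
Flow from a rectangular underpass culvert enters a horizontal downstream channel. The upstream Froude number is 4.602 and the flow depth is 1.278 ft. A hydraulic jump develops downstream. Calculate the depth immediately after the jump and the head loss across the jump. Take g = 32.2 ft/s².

Fr₁ = 4.602 (given).
Sequent-depth ratio: y₂/y₁ = ½[√(1 + 8Fr₁²) − 1] = ½[√170.43 − 1] = 6.027.
y₂ = 6.027 × 1.278 = 7.703 ft.
V₁ = Fr₁·√(g·y₁) = 4.602×√(32.2×1.278) = 29.52 ft/s; q = V₁·y₁ = 37.73 ft²/s. V₂ = q/y₂ = 37.73/7.703 = 4.898 ft/s. E₁ = y₁ + V₁²/2g = 14.81 ft; E₂ = y₂ + V₂²/2g = 8.076 ft. ΔE = E₁ − E₂ = 6.735 ft.

y₂ = 7.703 ft; ΔE = 6.735 ft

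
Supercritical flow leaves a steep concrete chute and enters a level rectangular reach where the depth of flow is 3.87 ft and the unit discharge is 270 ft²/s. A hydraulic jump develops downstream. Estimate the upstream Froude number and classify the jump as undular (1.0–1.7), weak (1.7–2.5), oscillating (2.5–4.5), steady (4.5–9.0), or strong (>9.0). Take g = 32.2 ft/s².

V₁ = q/y₁ = 270/3.87 = 69.8 ft/s. Fr₁ = V₁/√(g·y₁) = 69.8/√(32.2×3.87) = 6.25.
Fr₁ = 6.25 lies in the steady range.

Fr₁ = 6.25; steady jump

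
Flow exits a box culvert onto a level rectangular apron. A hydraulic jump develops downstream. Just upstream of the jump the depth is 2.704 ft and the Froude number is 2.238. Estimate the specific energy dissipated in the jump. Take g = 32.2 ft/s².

ΔE = 1.237 ft

Fr₁ = 2.238 (given).
Sequent-depth ratio: y₂/y₁ = ½[√(1 + 8Fr₁²) − 1] = ½[√41.069 − 1] = 2.704.
y₂ = 2.704 × 2.704 = 7.312 ft.
Head loss: ΔE = (y₂ − y₁)³/(4y₁y₂) = (7.312 − 2.704)³/(4×2.704×7.312) = 97.87/79.09 = 1.237 ft.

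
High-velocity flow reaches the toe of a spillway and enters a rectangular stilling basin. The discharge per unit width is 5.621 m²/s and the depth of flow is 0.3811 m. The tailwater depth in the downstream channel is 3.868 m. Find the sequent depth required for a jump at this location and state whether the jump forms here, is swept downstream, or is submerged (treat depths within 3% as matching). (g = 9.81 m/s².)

V₁ = q/y₁ = 5.621/0.3811 = 14.75 m/s. Fr₁ = V₁/√(g·y₁) = 14.75/√(9.81×0.3811) = 7.628.
Sequent-depth ratio: y₂/y₁ = ½[√(1 + 8Fr₁²) − 1] = ½[√466.51 − 1] = 10.30.
y₂ = 10.30 × 0.3811 = 3.925 m.
Tailwater y_tw = 3.868 m: y_tw ≈ y₂, so the jump forms here.

y₂ = 3.925 m; the jump forms here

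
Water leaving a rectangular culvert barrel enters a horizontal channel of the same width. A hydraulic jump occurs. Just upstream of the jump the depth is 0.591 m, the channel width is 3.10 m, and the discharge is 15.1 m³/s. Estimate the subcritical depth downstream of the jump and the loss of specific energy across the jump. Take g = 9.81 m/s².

y₂ = 2.58 m; ΔE = 1.29 m

q = Q/b = 15.1/3.10 = 4.87 m²/s; V₁ = q/y₁ = 8.24 m/s. Fr₁ = V₁/√(g·y₁) = 3.42.
From the momentum equation for a rectangular channel, y₂/y₁ = ½[√(1 + 8Fr₁²) − 1] = ½[√94.73 − 1] = 4.37.
y₂ = 4.37 × 0.591 = 2.58 m.
Head loss: ΔE = (y₂ − y₁)³/(4y₁y₂) = (2.58 − 0.591)³/(4×0.591×2.58) = 7.88/6.10 = 1.29 m.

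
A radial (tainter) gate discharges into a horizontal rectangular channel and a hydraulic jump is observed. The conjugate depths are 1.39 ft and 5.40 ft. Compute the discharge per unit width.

q = 28.6 ft²/s

For a rectangular channel the momentum equation gives q² = ½·g·y₁·y₂·(y₁ + y₂) = ½×32.2×1.39×5.40×6.79 = 821.
q = √821 = 28.6 ft²/s.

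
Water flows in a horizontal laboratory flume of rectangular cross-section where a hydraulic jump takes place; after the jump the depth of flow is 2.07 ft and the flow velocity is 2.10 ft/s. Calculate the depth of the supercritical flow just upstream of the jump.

y₁ = 0.245 ft

Fr₂ = V₂/√(g·y₂) = 2.10/√(32.2×2.07) = 0.257.
Applying the sequent-depth relation in reverse, y₁/y₂ = ½[√(1 + 8Fr₂²) − 1] = ½[√1.529 − 1] = 0.118.
y₁ = 0.118 × 2.07 = 0.245 ft.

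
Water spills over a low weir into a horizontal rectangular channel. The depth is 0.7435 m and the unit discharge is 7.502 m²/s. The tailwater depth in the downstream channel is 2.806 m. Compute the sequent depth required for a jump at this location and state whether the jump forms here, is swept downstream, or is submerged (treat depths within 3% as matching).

V₁ = q/y₁ = 7.502/0.7435 = 10.09 m/s. Fr₁ = V₁/√(g·y₁) = 10.09/√(9.81×0.7435) = 3.736.
By Bélanger, y₂/y₁ = ½[√(1 + 8Fr₁²) − 1] = ½[√112.67 − 1] = 4.807.
y₂ = 4.807 × 0.7435 = 3.574 m.
Tailwater y_tw = 2.806 m: y_tw < y₂, so the jump is swept downstream.

y₂ = 3.574 m; the jump is swept downstream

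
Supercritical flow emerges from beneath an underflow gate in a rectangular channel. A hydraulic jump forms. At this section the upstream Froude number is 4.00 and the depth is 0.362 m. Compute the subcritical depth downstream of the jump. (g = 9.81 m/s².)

y₂ = 1.87 m

Fr₁ = 4.00 (given).
Sequent-depth ratio: y₂/y₁ = ½[√(1 + 8Fr₁²) − 1] = ½[√129.0 − 1] = 5.18.
y₂ = 5.18 × 0.362 = 1.87 m.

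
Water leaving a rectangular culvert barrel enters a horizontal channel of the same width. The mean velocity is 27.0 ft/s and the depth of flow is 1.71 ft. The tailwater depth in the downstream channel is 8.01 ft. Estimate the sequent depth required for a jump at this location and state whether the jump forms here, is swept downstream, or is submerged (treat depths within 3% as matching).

y₂ = 7.99 ft; the jump forms here

Fr₁ = V₁/√(g·y₁) = 27.0/√(32.2×1.71) = 3.64.
Conjugate-depth relation: y₂/y₁ = ½[√(1 + 8Fr₁²) − 1] = ½[√106.9 − 1] = 4.67.
y₂ = 4.67 × 1.71 = 7.99 ft.
Tailwater y_tw = 8.01 ft: y_tw ≈ y₂, so the jump forms here.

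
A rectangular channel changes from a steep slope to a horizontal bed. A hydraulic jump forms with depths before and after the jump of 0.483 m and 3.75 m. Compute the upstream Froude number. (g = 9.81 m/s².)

Fr₁ = 5.83

For a rectangular channel the momentum equation gives q² = ½·g·y₁·y₂·(y₁ + y₂) = ½×9.81×0.483×3.75×4.23 = 37.6.
q = √37.6 = 6.13 m²/s.
V₁ = q/y₁ = 12.7 m/s; Fr₁ = V₁/√(g·y₁) = 5.83.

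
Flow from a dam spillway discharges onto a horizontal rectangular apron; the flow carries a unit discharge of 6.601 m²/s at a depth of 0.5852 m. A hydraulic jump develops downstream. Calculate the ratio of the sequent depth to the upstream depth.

y₂/y₁ = 6.177

V₁ = q/y₁ = 6.601/0.5852 = 11.28 m/s. Fr₁ = V₁/√(g·y₁) = 11.28/√(9.81×0.5852) = 4.708.
Conjugate-depth relation: y₂/y₁ = ½[√(1 + 8Fr₁²) − 1] = ½[√178.31 − 1] = 6.177.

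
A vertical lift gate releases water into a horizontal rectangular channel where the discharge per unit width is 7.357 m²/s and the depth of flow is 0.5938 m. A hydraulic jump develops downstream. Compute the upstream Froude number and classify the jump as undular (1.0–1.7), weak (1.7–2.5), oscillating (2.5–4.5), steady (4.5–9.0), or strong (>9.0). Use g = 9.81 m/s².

V₁ = q/y₁ = 7.357/0.5938 = 12.39 m/s. Fr₁ = V₁/√(g·y₁) = 12.39/√(9.81×0.5938) = 5.133.
Fr₁ = 5.133 lies in the steady range.

Fr₁ = 5.133; steady jump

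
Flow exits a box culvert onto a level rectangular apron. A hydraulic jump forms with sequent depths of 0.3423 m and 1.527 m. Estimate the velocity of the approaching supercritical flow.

V₁ = 6.396 m/s

For a rectangular channel the momentum equation gives q² = ½·g·y₁·y₂·(y₁ + y₂) = ½×9.81×0.3423×1.527×1.869 = 4.793.
q = √4.793 = 2.189 m²/s.
V₁ = q/y₁ = 2.189/0.3423 = 6.396 m/s.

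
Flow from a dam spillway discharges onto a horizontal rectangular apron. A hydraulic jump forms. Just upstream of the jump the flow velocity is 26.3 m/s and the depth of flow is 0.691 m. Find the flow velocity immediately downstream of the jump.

V₂ = 1.91 m/s

Fr₁ = V₁/√(g·y₁) = 26.3/√(9.81×0.691) = 10.1.
Conjugate-depth relation: y₂/y₁ = ½[√(1 + 8Fr₁²) − 1] = ½[√817.3 − 1] = 13.8.
y₂ = 13.8 × 0.691 = 9.53 m.
q = V₁·y₁ = 26.3 × 0.691 = 18.2 m²/s.
V₂ = q/y₂ = 18.2/9.53 = 1.91 m/s.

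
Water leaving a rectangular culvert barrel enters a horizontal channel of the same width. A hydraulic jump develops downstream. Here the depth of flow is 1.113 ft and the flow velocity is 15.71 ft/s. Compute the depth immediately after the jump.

y₂ = 3.611 ft

Fr₁ = V₁/√(g·y₁) = 15.71/√(32.2×1.113) = 2.624.
Conjugate-depth relation: y₂/y₁ = ½[√(1 + 8Fr₁²) − 1] = ½[√56.092 − 1] = 3.245.
y₂ = 3.245 × 1.113 = 3.611 ft.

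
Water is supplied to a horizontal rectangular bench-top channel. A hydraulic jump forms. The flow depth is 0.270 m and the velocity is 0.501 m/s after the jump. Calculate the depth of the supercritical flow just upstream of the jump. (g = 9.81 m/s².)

y₁ = 0.0440 m

Fr₂ = V₂/√(g·y₂) = 0.501/√(9.81×0.270) = 0.308.
Applying the sequent-depth relation in reverse, y₁/y₂ = ½[√(1 + 8Fr₂²) − 1] = ½[√1.758 − 1] = 0.163.
y₁ = 0.163 × 0.270 = 0.0440 m.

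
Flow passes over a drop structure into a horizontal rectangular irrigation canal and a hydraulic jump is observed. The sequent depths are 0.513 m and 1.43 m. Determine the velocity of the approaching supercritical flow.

V₁ = 5.15 m/s

For a rectangular channel the momentum equation gives q² = ½·g·y₁·y₂·(y₁ + y₂) = ½×9.81×0.513×1.43×1.94 = 6.99.
q = √6.99 = 2.64 m²/s.
V₁ = q/y₁ = 2.64/0.513 = 5.15 m/s.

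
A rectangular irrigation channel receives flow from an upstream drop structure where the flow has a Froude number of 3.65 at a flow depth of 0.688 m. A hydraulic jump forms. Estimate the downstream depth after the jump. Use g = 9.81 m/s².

Fr₁ = 3.65 (given).
Bélanger equation: y₂/y₁ = ½[√(1 + 8Fr₁²) − 1] = ½[√107.6 − 1] = 4.69.
y₂ = 4.69 × 0.688 = 3.22 m.

y₂ = 3.22 m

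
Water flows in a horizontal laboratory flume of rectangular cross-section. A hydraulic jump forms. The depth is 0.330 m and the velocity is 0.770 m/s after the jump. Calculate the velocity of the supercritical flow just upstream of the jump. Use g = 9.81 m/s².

Fr₂ = V₂/√(g·y₂) = 0.770/√(9.81×0.330) = 0.428.
Applying the sequent-depth relation in reverse, y₁/y₂ = ½[√(1 + 8Fr₂²) − 1] = ½[√2.465 − 1] = 0.285.
y₁ = 0.285 × 0.330 = 0.0941 m.
V₁ = q/y₁ = 0.254/0.0941 = 2.70 m/s.

V₁ = 2.70 m/s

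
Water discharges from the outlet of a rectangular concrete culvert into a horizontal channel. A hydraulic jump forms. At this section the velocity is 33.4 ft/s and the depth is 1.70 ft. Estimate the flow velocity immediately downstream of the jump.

Fr₁ = V₁/√(g·y₁) = 33.4/√(32.2×1.70) = 4.51.
From the momentum equation for a rectangular channel, y₂/y₁ = ½[√(1 + 8Fr₁²) − 1] = ½[√164.0 − 1] = 5.90.
y₂ = 5.90 × 1.70 = 10.0 ft.
q = V₁·y₁ = 33.4 × 1.70 = 56.8 ft²/s.
V₂ = q/y₂ = 56.8/10.0 = 5.66 ft/s.

V₂ = 5.66 ft/s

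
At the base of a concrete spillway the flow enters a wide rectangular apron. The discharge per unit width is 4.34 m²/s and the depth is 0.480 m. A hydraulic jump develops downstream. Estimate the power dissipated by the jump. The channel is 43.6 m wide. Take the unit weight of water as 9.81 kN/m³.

V₁ = q/y₁ = 4.34/0.480 = 9.04 m/s. Fr₁ = V₁/√(g·y₁) = 9.04/√(9.81×0.480) = 4.17.
By Bélanger, y₂/y₁ = ½[√(1 + 8Fr₁²) − 1] = ½[√139.9 − 1] = 5.41.
y₂ = 5.41 × 0.480 = 2.60 m.
V₂ = q/y₂ = 4.34/2.60 = 1.67 m/s. E₁ = y₁ + V₁²/2g = 4.65 m; E₂ = y₂ + V₂²/2g = 2.74 m. ΔE = E₁ − E₂ = 1.91 m.
Q = q·b = 4.34 × 43.6 = 189 m³/s. P = γ·Q·ΔE = 9.81 × 189 × 1.91 = 3538 kW.

P = 3538 kW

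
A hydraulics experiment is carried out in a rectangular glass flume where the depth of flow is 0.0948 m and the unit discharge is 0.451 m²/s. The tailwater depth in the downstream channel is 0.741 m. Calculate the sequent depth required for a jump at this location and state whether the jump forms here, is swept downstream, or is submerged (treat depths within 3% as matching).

V₁ = q/y₁ = 0.451/0.0948 = 4.76 m/s. Fr₁ = V₁/√(g·y₁) = 4.76/√(9.81×0.0948) = 4.93.
From the momentum equation for a rectangular channel, y₂/y₁ = ½[√(1 + 8Fr₁²) − 1] = ½[√195.7 − 1] = 6.49.
y₂ = 6.49 × 0.0948 = 0.616 m.
Tailwater y_tw = 0.741 m: y_tw > y₂, so the jump is submerged.

y₂ = 0.616 m; the jump is submerged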